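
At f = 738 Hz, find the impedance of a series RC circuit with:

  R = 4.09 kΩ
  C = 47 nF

Step 1 — Angular frequency: ω = 2π·f = 2π·738 = 4637 rad/s.
Step 2 — Component impedances:
  R: Z = R = 4090 Ω
  C: Z = 1/(jωC) = -j/(ω·C) = 0 - j4588 Ω
Step 3 — Series combination: Z_total = R + C = 4090 - j4588 Ω = 6147∠-48.3° Ω.

Z = 4090 - j4588 Ω = 6147∠-48.3° Ω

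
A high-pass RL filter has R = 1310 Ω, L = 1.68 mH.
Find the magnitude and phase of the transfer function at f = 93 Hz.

Step 1 — Angular frequency: ω = 2π·93 = 584.3 rad/s.
Step 2 — Transfer function: H(jω) = jωL/(R + jωL).
Step 3 — Numerator jωL = j·0.9817; denominator R + jωL = 1310 + j0.9817.
Step 4 — H = 5.616e-07 + j0.0007494.
Step 5 — Magnitude: |H| = 0.0007494 (-62.5 dB); phase: φ = 90.0°.

|H| = 0.0007494 (-62.5 dB), φ = 90.0°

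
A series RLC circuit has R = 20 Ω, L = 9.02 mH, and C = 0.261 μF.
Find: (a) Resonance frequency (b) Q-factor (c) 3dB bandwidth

Step 1 — Resonance condition Im(Z)=0 gives ω₀ = 1/√(LC).
Step 2 — ω₀ = 1/√(0.00902·2.61e-07) = 2.061e+04 rad/s.
Step 3 — f₀ = ω₀/(2π) = 3280 Hz.
Step 4 — Series Q: Q = ω₀L/R = 2.061e+04·0.00902/20 = 9.295.
Step 5 — 3dB bandwidth: Δω = ω₀/Q = 2217 rad/s; BW = Δω/(2π) = 352.9 Hz.

(a) f₀ = 3280 Hz  (b) Q = 9.295  (c) BW = 352.9 Hz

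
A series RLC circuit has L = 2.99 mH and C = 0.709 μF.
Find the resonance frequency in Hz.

Step 1 — Resonance condition Im(Z)=0 gives ω₀ = 1/√(LC).
Step 2 — ω₀ = 1/√(0.00299·7.09e-07) = 2.172e+04 rad/s.
Step 3 — f₀ = ω₀/(2π) = 3457 Hz.

f₀ = 3457 Hz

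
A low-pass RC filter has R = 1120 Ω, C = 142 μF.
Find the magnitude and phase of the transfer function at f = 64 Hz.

Step 1 — Angular frequency: ω = 2π·64 = 402.1 rad/s.
Step 2 — Transfer function: H(jω) = 1/(1 + jωRC).
Step 3 — Denominator: 1 + jωRC = 1 + j·402.1·1120·0.000142 = 1 + j63.95.
Step 4 — H = 0.0002444 - j0.01563.
Step 5 — Magnitude: |H| = 0.01563 (-36.1 dB); phase: φ = -89.1°.

|H| = 0.01563 (-36.1 dB), φ = -89.1°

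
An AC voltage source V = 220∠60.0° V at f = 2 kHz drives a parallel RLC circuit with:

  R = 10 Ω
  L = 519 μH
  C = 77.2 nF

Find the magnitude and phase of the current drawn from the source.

Step 1 — Angular frequency: ω = 2π·f = 2π·2000 = 1.257e+04 rad/s.
Step 2 — Component impedances:
  R: Z = R = 10 Ω
  L: Z = jωL = j·1.257e+04·0.000519 = 0 + j6.522 Ω
  C: Z = 1/(jωC) = -j/(ω·C) = 0 - j1031 Ω
Step 3 — Parallel combination: 1/Z_total = 1/R + 1/L + 1/C; Z_total = 3.011 + j4.587 Ω = 5.487∠56.7° Ω.
Step 4 — Source phasor: V = 220∠60.0° V = 110 + j190.5 V.
Step 5 — Ohm's law: I = V / Z_total = (110 + j190.5) / (3.011 + j4.587) = 40.03 + j2.293 A.
Step 6 — Convert to polar: |I| = 40.09 A, ∠I = 3.3°.

I = 40.09∠3.3° A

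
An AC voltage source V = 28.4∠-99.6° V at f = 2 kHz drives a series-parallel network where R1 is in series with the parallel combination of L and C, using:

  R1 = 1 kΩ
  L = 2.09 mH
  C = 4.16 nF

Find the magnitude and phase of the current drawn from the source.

Step 1 — Angular frequency: ω = 2π·f = 2π·2000 = 1.257e+04 rad/s.
Step 2 — Component impedances:
  R1: Z = R = 1000 Ω
  L: Z = jωL = j·1.257e+04·0.00209 = 0 + j26.26 Ω
  C: Z = 1/(jωC) = -j/(ω·C) = 0 - j1.913e+04 Ω
Step 3 — Parallel branch: L || C = 1/(1/L + 1/C) = 0 + j26.3 Ω.
Step 4 — Series with R1: Z_total = R1 + (L || C) = 1000 + j26.3 Ω = 1000∠1.5° Ω.
Step 5 — Source phasor: V = 28.4∠-99.6° V = -4.736 - j28 V.
Step 6 — Ohm's law: I = V / Z_total = (-4.736 - j28) / (1000 + j26.3) = -0.005469 - j0.02786 A.
Step 7 — Convert to polar: |I| = 0.02839 A, ∠I = -101.1°.

I = 0.02839∠-101.1° A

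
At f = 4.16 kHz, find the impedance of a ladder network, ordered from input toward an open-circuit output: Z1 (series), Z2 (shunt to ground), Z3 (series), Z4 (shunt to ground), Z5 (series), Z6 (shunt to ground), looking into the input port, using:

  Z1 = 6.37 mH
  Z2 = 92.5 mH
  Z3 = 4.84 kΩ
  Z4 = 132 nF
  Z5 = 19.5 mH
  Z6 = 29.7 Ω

Step 1 — Angular frequency: ω = 2π·f = 2π·4160 = 2.614e+04 rad/s.
Step 2 — Component impedances:
  Z1: Z = jωL = j·2.614e+04·0.00637 = 0 + j166.5 Ω
  Z2: Z = jωL = j·2.614e+04·0.0925 = 0 + j2418 Ω
  Z3: Z = R = 4840 Ω
  Z4: Z = 1/(jωC) = -j/(ω·C) = 0 - j289.8 Ω
  Z5: Z = jωL = j·2.614e+04·0.0195 = 0 + j509.7 Ω
  Z6: Z = R = 29.7 Ω
Step 3 — Ladder network (open output): work backward from the far end, alternating series and parallel combinations. Z_in = 1059 + j2205 Ω = 2446∠64.3° Ω.

Z = 1059 + j2205 Ω = 2446∠64.3° Ω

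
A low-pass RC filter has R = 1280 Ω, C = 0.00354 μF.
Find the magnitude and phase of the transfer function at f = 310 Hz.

Step 1 — Angular frequency: ω = 2π·310 = 1948 rad/s.
Step 2 — Transfer function: H(jω) = 1/(1 + jωRC).
Step 3 — Denominator: 1 + jωRC = 1 + j·1948·1280·3.54e-09 = 1 + j0.008826.
Step 4 — H = 0.9999 - j0.008825.
Step 5 — Magnitude: |H| = 1 (-0.0 dB); phase: φ = -0.5°.

|H| = 1 (-0.0 dB), φ = -0.5°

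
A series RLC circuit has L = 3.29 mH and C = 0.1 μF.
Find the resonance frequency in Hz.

Step 1 — Resonance condition Im(Z)=0 gives ω₀ = 1/√(LC).
Step 2 — ω₀ = 1/√(0.00329·1e-07) = 5.513e+04 rad/s.
Step 3 — f₀ = ω₀/(2π) = 8774 Hz.

f₀ = 8774 Hz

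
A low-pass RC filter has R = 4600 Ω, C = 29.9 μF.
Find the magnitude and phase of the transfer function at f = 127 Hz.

Step 1 — Angular frequency: ω = 2π·127 = 798 rad/s.
Step 2 — Transfer function: H(jω) = 1/(1 + jωRC).
Step 3 — Denominator: 1 + jωRC = 1 + j·798·4600·2.99e-05 = 1 + j109.8.
Step 4 — H = 8.301e-05 - j0.009111.
Step 5 — Magnitude: |H| = 0.009111 (-40.8 dB); phase: φ = -89.5°.

|H| = 0.009111 (-40.8 dB), φ = -89.5°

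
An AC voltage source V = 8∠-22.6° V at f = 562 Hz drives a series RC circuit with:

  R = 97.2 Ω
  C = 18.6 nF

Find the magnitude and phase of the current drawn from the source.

Step 1 — Angular frequency: ω = 2π·f = 2π·562 = 3531 rad/s.
Step 2 — Component impedances:
  R: Z = R = 97.2 Ω
  C: Z = 1/(jωC) = -j/(ω·C) = 0 - j1.523e+04 Ω
Step 3 — Series combination: Z_total = R + C = 97.2 - j1.523e+04 Ω = 1.523e+04∠-89.6° Ω.
Step 4 — Source phasor: V = 8∠-22.6° V = 7.386 - j3.074 V.
Step 5 — Ohm's law: I = V / Z_total = (7.386 - j3.074) / (97.2 - j1.523e+04) = 0.000205 + j0.0004838 A.
Step 6 — Convert to polar: |I| = 0.0005254 A, ∠I = 67.0°.

I = 0.0005254∠67.0° A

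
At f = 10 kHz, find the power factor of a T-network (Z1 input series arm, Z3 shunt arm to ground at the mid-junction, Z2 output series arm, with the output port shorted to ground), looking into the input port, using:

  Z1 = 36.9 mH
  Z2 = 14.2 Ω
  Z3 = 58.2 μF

Step 1 — Angular frequency: ω = 2π·f = 2π·1e+04 = 6.283e+04 rad/s.
Step 2 — Component impedances:
  Z1: Z = jωL = j·6.283e+04·0.0369 = 0 + j2318 Ω
  Z2: Z = R = 14.2 Ω
  Z3: Z = 1/(jωC) = -j/(ω·C) = 0 - j0.2735 Ω
Step 3 — With the output port shorted to ground, the output series arm Z2 runs from the junction to ground; the shunt arm Z3 also runs from the junction to ground. They appear in parallel: Z3 || Z2 = 0.005264 - j0.2734 Ω.
Step 4 — Series with input arm Z1: Z_in = Z1 + (Z3 || Z2) = 0.005264 + j2318 Ω = 2318∠90.0° Ω.
Step 5 — Power factor: PF = cos(φ) = Re(Z)/|Z| = 0.005264/2318 = 2.271e-06.
Step 6 — Type: Im(Z) = 2318 ⇒ lagging (phase φ = 90.0°).

PF = 2.271e-06 (lagging, φ = 90.0°)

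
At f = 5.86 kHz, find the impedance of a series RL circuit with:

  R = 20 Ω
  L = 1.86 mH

Step 1 — Angular frequency: ω = 2π·f = 2π·5860 = 3.682e+04 rad/s.
Step 2 — Component impedances:
  R: Z = R = 20 Ω
  L: Z = jωL = j·3.682e+04·0.00186 = 0 + j68.48 Ω
Step 3 — Series combination: Z_total = R + L = 20 + j68.48 Ω = 71.34∠73.7° Ω.

Z = 20 + j68.48 Ω = 71.34∠73.7° Ω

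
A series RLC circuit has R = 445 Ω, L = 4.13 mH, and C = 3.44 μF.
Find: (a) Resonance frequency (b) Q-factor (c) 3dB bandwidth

Step 1 — Resonance: ω₀ = 1/√(LC) = 1/√(0.00413·3.44e-06) = 8390 rad/s.
Step 2 — f₀ = ω₀/(2π) = 1335 Hz.
Step 3 — Series Q: Q = ω₀L/R = 8390·0.00413/445 = 0.07786.
Step 4 — Bandwidth: Δω = ω₀/Q = 1.077e+05 rad/s; BW = Δω/(2π) = 1.715e+04 Hz.

(a) f₀ = 1335 Hz  (b) Q = 0.07786  (c) BW = 1.715e+04 Hz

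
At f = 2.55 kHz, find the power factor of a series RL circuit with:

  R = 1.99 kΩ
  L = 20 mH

Step 1 — Angular frequency: ω = 2π·f = 2π·2550 = 1.602e+04 rad/s.
Step 2 — Component impedances:
  R: Z = R = 1990 Ω
  L: Z = jωL = j·1.602e+04·0.02 = 0 + j320.4 Ω
Step 3 — Series combination: Z_total = R + L = 1990 + j320.4 Ω = 2016∠9.1° Ω.
Step 4 — Power factor: PF = cos(φ) = Re(Z)/|Z| = 1990/2015.6 = 0.9873.
Step 5 — Type: Im(Z) = 320.4 ⇒ lagging (phase φ = 9.1°).

PF = 0.9873 (lagging, φ = 9.1°)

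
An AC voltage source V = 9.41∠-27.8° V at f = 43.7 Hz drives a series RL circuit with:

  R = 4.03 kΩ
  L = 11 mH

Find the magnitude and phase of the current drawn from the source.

Step 1 — Angular frequency: ω = 2π·f = 2π·43.7 = 274.6 rad/s.
Step 2 — Component impedances:
  R: Z = R = 4030 Ω
  L: Z = jωL = j·274.6·0.011 = 0 + j3.02 Ω
Step 3 — Series combination: Z_total = R + L = 4030 + j3.02 Ω = 4030∠0.0° Ω.
Step 4 — Source phasor: V = 9.41∠-27.8° V = 8.324 - j4.389 V.
Step 5 — Ohm's law: I = V / Z_total = (8.324 - j4.389) / (4030 + j3.02) = 0.002065 - j0.001091 A.
Step 6 — Convert to polar: |I| = 0.002335 A, ∠I = -27.8°.

I = 0.002335∠-27.8° A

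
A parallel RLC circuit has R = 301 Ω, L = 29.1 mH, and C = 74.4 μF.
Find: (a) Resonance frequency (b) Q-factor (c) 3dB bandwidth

Step 1 — Resonance: ω₀ = 1/√(LC) = 1/√(0.0291·7.44e-05) = 679.6 rad/s.
Step 2 — f₀ = ω₀/(2π) = 108.2 Hz.
Step 3 — Parallel Q: Q = R/(ω₀L) = 301/(679.6·0.0291) = 15.22.
Step 4 — Bandwidth: Δω = ω₀/Q = 44.65 rad/s; BW = Δω/(2π) = 7.107 Hz.

(a) f₀ = 108.2 Hz  (b) Q = 15.22  (c) BW = 7.107 Hz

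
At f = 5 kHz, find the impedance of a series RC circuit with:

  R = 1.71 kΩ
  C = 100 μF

Step 1 — Angular frequency: ω = 2π·f = 2π·5000 = 3.142e+04 rad/s.
Step 2 — Component impedances:
  R: Z = R = 1710 Ω
  C: Z = 1/(jωC) = -j/(ω·C) = 0 - j0.3183 Ω
Step 3 — Series combination: Z_total = R + C = 1710 - j0.3183 Ω = 1710∠-0.0° Ω.

Z = 1710 - j0.3183 Ω = 1710∠-0.0° Ω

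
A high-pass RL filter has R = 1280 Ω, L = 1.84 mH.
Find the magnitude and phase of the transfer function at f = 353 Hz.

Step 1 — Angular frequency: ω = 2π·353 = 2218 rad/s.
Step 2 — Transfer function: H(jω) = jωL/(R + jωL).
Step 3 — Numerator jωL = j·4.081; denominator R + jωL = 1280 + j4.081.
Step 4 — H = 1.017e-05 + j0.003188.
Step 5 — Magnitude: |H| = 0.003188 (-49.9 dB); phase: φ = 89.8°.

|H| = 0.003188 (-49.9 dB), φ = 89.8°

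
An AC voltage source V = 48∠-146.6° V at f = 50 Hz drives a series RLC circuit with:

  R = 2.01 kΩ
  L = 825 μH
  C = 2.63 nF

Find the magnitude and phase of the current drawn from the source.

Step 1 — Angular frequency: ω = 2π·f = 2π·50 = 314.2 rad/s.
Step 2 — Component impedances:
  R: Z = R = 2010 Ω
  L: Z = jωL = j·314.2·0.000825 = 0 + j0.2592 Ω
  C: Z = 1/(jωC) = -j/(ω·C) = 0 - j1.21e+06 Ω
Step 3 — Series combination: Z_total = R + L + C = 2010 - j1.21e+06 Ω = 1.21e+06∠-89.9° Ω.
Step 4 — Source phasor: V = 48∠-146.6° V = -40.07 - j26.42 V.
Step 5 — Ohm's law: I = V / Z_total = (-40.07 - j26.42) / (2010 - j1.21e+06) = 2.178e-05 - j3.315e-05 A.
Step 6 — Convert to polar: |I| = 3.966e-05 A, ∠I = -56.7°.

I = 3.966e-05∠-56.7° A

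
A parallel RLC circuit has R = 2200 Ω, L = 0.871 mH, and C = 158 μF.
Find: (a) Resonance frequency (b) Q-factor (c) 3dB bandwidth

Step 1 — Resonance: ω₀ = 1/√(LC) = 1/√(0.000871·0.000158) = 2696 rad/s.
Step 2 — f₀ = ω₀/(2π) = 429 Hz.
Step 3 — Parallel Q: Q = R/(ω₀L) = 2200/(2696·0.000871) = 937.
Step 4 — Bandwidth: Δω = ω₀/Q = 2.877 rad/s; BW = Δω/(2π) = 0.4579 Hz.

(a) f₀ = 429 Hz  (b) Q = 937  (c) BW = 0.4579 Hz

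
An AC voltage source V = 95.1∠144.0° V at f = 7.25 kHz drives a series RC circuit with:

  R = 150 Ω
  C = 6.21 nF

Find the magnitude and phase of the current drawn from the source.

Step 1 — Angular frequency: ω = 2π·f = 2π·7250 = 4.555e+04 rad/s.
Step 2 — Component impedances:
  R: Z = R = 150 Ω
  C: Z = 1/(jωC) = -j/(ω·C) = 0 - j3535 Ω
Step 3 — Series combination: Z_total = R + C = 150 - j3535 Ω = 3538∠-87.6° Ω.
Step 4 — Source phasor: V = 95.1∠144.0° V = -76.94 + j55.9 V.
Step 5 — Ohm's law: I = V / Z_total = (-76.94 + j55.9) / (150 - j3535) = -0.01671 - j0.02106 A.
Step 6 — Convert to polar: |I| = 0.02688 A, ∠I = -128.4°.

I = 0.02688∠-128.4° A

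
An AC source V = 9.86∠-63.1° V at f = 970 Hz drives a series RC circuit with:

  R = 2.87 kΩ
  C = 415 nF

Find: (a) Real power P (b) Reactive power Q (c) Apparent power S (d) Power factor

Step 1 — Angular frequency: ω = 2π·f = 2π·970 = 6095 rad/s.
Step 2 — Component impedances:
  R: Z = R = 2870 Ω
  C: Z = 1/(jωC) = -j/(ω·C) = 0 - j395.4 Ω
Step 3 — Series combination: Z_total = R + C = 2870 - j395.4 Ω = 2897∠-7.8° Ω.
Step 4 — Source phasor: V = 9.86∠-63.1° V = 4.461 - j8.793 V.
Step 5 — Current: I = V / Z = 0.00194 - j0.002797 A = 0.003403∠-55.3° A.
Step 6 — Complex power: S = V·I* = 0.03324 - j0.00458 VA.
Step 7 — Real power: P = Re(S) = 0.03324 W.
Step 8 — Reactive power: Q = Im(S) = -0.00458 VAR.
Step 9 — Apparent power: |S| = 0.03356 VA.
Step 10 — Power factor: PF = P/|S| = 0.9906 (leading).

(a) P = 0.03324 W  (b) Q = -0.00458 VAR  (c) S = 0.03356 VA  (d) PF = 0.9906 (leading)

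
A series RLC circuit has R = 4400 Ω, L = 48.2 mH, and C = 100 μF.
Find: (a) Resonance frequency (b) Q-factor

Step 1 — Resonance condition Im(Z)=0 gives ω₀ = 1/√(LC).
Step 2 — ω₀ = 1/√(0.0482·0.0001) = 455.5 rad/s.
Step 3 — f₀ = ω₀/(2π) = 72.49 Hz.
Step 4 — Series Q: Q = ω₀L/R = 455.5·0.0482/4400 = 0.00499.

(a) f₀ = 72.49 Hz  (b) Q = 0.00499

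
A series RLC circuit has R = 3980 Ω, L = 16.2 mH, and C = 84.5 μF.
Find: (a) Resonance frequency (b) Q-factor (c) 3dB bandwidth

Step 1 — Resonance: ω₀ = 1/√(LC) = 1/√(0.0162·8.45e-05) = 854.7 rad/s.
Step 2 — f₀ = ω₀/(2π) = 136 Hz.
Step 3 — Series Q: Q = ω₀L/R = 854.7·0.0162/3980 = 0.003479.
Step 4 — Bandwidth: Δω = ω₀/Q = 2.457e+05 rad/s; BW = Δω/(2π) = 3.91e+04 Hz.

(a) f₀ = 136 Hz  (b) Q = 0.003479  (c) BW = 3.91e+04 Hz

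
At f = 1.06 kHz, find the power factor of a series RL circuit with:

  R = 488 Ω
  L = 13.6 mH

Step 1 — Angular frequency: ω = 2π·f = 2π·1060 = 6660 rad/s.
Step 2 — Component impedances:
  R: Z = R = 488 Ω
  L: Z = jωL = j·6660·0.0136 = 0 + j90.58 Ω
Step 3 — Series combination: Z_total = R + L = 488 + j90.58 Ω = 496.3∠10.5° Ω.
Step 4 — Power factor: PF = cos(φ) = Re(Z)/|Z| = 488/496.34 = 0.9832.
Step 5 — Type: Im(Z) = 90.58 ⇒ lagging (phase φ = 10.5°).

PF = 0.9832 (lagging, φ = 10.5°)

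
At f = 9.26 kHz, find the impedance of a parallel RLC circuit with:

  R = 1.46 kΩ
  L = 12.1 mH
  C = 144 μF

Step 1 — Angular frequency: ω = 2π·f = 2π·9260 = 5.818e+04 rad/s.
Step 2 — Component impedances:
  R: Z = R = 1460 Ω
  L: Z = jωL = j·5.818e+04·0.0121 = 0 + j704 Ω
  C: Z = 1/(jωC) = -j/(ω·C) = 0 - j0.1194 Ω
Step 3 — Parallel combination: 1/Z_total = 1/R + 1/L + 1/C; Z_total = 9.761e-06 - j0.1194 Ω = 0.1194∠-90.0° Ω.

Z = 9.761e-06 - j0.1194 Ω = 0.1194∠-90.0° Ω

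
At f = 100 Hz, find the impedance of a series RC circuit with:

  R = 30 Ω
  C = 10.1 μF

Step 1 — Angular frequency: ω = 2π·f = 2π·100 = 628.3 rad/s.
Step 2 — Component impedances:
  R: Z = R = 30 Ω
  C: Z = 1/(jωC) = -j/(ω·C) = 0 - j157.6 Ω
Step 3 — Series combination: Z_total = R + C = 30 - j157.6 Ω = 160.4∠-79.2° Ω.

Z = 30 - j157.6 Ω = 160.4∠-79.2° Ω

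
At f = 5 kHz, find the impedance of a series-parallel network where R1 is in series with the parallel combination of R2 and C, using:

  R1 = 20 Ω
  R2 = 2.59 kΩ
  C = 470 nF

Step 1 — Angular frequency: ω = 2π·f = 2π·5000 = 3.142e+04 rad/s.
Step 2 — Component impedances:
  R1: Z = R = 20 Ω
  R2: Z = R = 2590 Ω
  C: Z = 1/(jωC) = -j/(ω·C) = 0 - j67.73 Ω
Step 3 — Parallel branch: R2 || C = 1/(1/R2 + 1/C) = 1.77 - j67.68 Ω.
Step 4 — Series with R1: Z_total = R1 + (R2 || C) = 21.77 - j67.68 Ω = 71.09∠-72.2° Ω.

Z = 21.77 - j67.68 Ω = 71.09∠-72.2° Ω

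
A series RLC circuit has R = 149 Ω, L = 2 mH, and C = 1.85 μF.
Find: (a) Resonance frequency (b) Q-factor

Step 1 — Resonance condition Im(Z)=0 gives ω₀ = 1/√(LC).
Step 2 — ω₀ = 1/√(0.002·1.85e-06) = 1.644e+04 rad/s.
Step 3 — f₀ = ω₀/(2π) = 2616 Hz.
Step 4 — Series Q: Q = ω₀L/R = 1.644e+04·0.002/149 = 0.2207.

(a) f₀ = 2616 Hz  (b) Q = 0.2207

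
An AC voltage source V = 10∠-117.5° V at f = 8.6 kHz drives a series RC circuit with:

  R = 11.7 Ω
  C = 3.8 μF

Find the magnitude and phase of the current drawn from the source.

Step 1 — Angular frequency: ω = 2π·f = 2π·8600 = 5.404e+04 rad/s.
Step 2 — Component impedances:
  R: Z = R = 11.7 Ω
  C: Z = 1/(jωC) = -j/(ω·C) = 0 - j4.87 Ω
Step 3 — Series combination: Z_total = R + C = 11.7 - j4.87 Ω = 12.67∠-22.6° Ω.
Step 4 — Source phasor: V = 10∠-117.5° V = -4.617 - j8.87 V.
Step 5 — Ohm's law: I = V / Z_total = (-4.617 - j8.87) / (11.7 - j4.87) = -0.06741 - j0.7862 A.
Step 6 — Convert to polar: |I| = 0.7891 A, ∠I = -94.9°.

I = 0.7891∠-94.9° A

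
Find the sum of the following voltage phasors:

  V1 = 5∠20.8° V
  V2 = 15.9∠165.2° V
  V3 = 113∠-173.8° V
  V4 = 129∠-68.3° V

Step 1 — Convert each phasor to rectangular form:
  V1 = 5·(cos(20.8°) + j·sin(20.8°)) = 4.674 + j1.776 V
  V2 = 15.9·(cos(165.2°) + j·sin(165.2°)) = -15.37 + j4.062 V
  V3 = 113·(cos(-173.8°) + j·sin(-173.8°)) = -112.3 - j12.2 V
  V4 = 129·(cos(-68.3°) + j·sin(-68.3°)) = 47.7 - j119.9 V
Step 2 — Sum components: V_total = -75.34 - j126.2 V.
Step 3 — Convert to polar: |V_total| = 147 V, ∠V_total = -120.8°.

V_total = 147∠-120.8° V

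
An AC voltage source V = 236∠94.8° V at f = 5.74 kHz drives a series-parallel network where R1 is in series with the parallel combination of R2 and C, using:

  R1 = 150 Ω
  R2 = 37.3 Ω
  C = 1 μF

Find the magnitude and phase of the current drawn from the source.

Step 1 — Angular frequency: ω = 2π·f = 2π·5740 = 3.607e+04 rad/s.
Step 2 — Component impedances:
  R1: Z = R = 150 Ω
  R2: Z = R = 37.3 Ω
  C: Z = 1/(jωC) = -j/(ω·C) = 0 - j27.73 Ω
Step 3 — Parallel branch: R2 || C = 1/(1/R2 + 1/C) = 13.28 - j17.86 Ω.
Step 4 — Series with R1: Z_total = R1 + (R2 || C) = 163.3 - j17.86 Ω = 164.2∠-6.2° Ω.
Step 5 — Source phasor: V = 236∠94.8° V = -19.75 + j235.2 V.
Step 6 — Ohm's law: I = V / Z_total = (-19.75 + j235.2) / (163.3 - j17.86) = -0.2752 + j1.41 A.
Step 7 — Convert to polar: |I| = 1.437 A, ∠I = 101.0°.

I = 1.437∠101.0° A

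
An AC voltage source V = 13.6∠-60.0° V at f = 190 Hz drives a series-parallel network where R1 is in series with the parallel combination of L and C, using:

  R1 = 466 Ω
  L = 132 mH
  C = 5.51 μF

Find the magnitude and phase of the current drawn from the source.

Step 1 — Angular frequency: ω = 2π·f = 2π·190 = 1194 rad/s.
Step 2 — Component impedances:
  R1: Z = R = 466 Ω
  L: Z = jωL = j·1194·0.132 = 0 + j157.6 Ω
  C: Z = 1/(jωC) = -j/(ω·C) = 0 - j152 Ω
Step 3 — Parallel branch: L || C = 1/(1/L + 1/C) = 0 - j4311 Ω.
Step 4 — Series with R1: Z_total = R1 + (L || C) = 466 - j4311 Ω = 4336∠-83.8° Ω.
Step 5 — Source phasor: V = 13.6∠-60.0° V = 6.8 - j11.78 V.
Step 6 — Ohm's law: I = V / Z_total = (6.8 - j11.78) / (466 - j4311) = 0.002869 + j0.001267 A.
Step 7 — Convert to polar: |I| = 0.003137 A, ∠I = 23.8°.

I = 0.003137∠23.8° A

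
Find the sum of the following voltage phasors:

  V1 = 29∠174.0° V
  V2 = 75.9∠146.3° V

Step 1 — Convert each phasor to rectangular form:
  V1 = 29·(cos(174.0°) + j·sin(174.0°)) = -28.84 + j3.031 V
  V2 = 75.9·(cos(146.3°) + j·sin(146.3°)) = -63.15 + j42.11 V
Step 2 — Sum components: V_total = -91.99 + j45.14 V.
Step 3 — Convert to polar: |V_total| = 102.5 V, ∠V_total = 153.9°.

V_total = 102.5∠153.9° V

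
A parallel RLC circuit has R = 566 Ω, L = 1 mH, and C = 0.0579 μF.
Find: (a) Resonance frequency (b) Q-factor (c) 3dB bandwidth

Step 1 — Resonance: ω₀ = 1/√(LC) = 1/√(0.001·5.79e-08) = 1.314e+05 rad/s.
Step 2 — f₀ = ω₀/(2π) = 2.092e+04 Hz.
Step 3 — Parallel Q: Q = R/(ω₀L) = 566/(1.314e+05·0.001) = 4.307.
Step 4 — Bandwidth: Δω = ω₀/Q = 3.051e+04 rad/s; BW = Δω/(2π) = 4857 Hz.

(a) f₀ = 2.092e+04 Hz  (b) Q = 4.307  (c) BW = 4857 Hz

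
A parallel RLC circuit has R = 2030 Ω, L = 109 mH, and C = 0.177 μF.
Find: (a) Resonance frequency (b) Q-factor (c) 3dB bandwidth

Step 1 — Resonance: ω₀ = 1/√(LC) = 1/√(0.109·1.77e-07) = 7199 rad/s.
Step 2 — f₀ = ω₀/(2π) = 1146 Hz.
Step 3 — Parallel Q: Q = R/(ω₀L) = 2030/(7199·0.109) = 2.587.
Step 4 — Bandwidth: Δω = ω₀/Q = 2783 rad/s; BW = Δω/(2π) = 442.9 Hz.

(a) f₀ = 1146 Hz  (b) Q = 2.587  (c) BW = 442.9 Hz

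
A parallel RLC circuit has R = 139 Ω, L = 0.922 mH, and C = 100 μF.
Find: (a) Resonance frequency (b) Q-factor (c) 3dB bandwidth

Step 1 — Resonance: ω₀ = 1/√(LC) = 1/√(0.000922·0.0001) = 3293 rad/s.
Step 2 — f₀ = ω₀/(2π) = 524.1 Hz.
Step 3 — Parallel Q: Q = R/(ω₀L) = 139/(3293·0.000922) = 45.78.
Step 4 — Bandwidth: Δω = ω₀/Q = 71.94 rad/s; BW = Δω/(2π) = 11.45 Hz.

(a) f₀ = 524.1 Hz  (b) Q = 45.78  (c) BW = 11.45 Hz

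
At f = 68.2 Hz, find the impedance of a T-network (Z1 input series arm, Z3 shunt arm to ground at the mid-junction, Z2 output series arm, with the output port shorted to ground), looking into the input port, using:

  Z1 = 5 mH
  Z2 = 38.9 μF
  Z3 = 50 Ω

Step 1 — Angular frequency: ω = 2π·f = 2π·68.2 = 428.5 rad/s.
Step 2 — Component impedances:
  Z1: Z = jωL = j·428.5·0.005 = 0 + j2.143 Ω
  Z2: Z = 1/(jωC) = -j/(ω·C) = 0 - j59.99 Ω
  Z3: Z = R = 50 Ω
Step 3 — With the output port shorted to ground, the output series arm Z2 runs from the junction to ground; the shunt arm Z3 also runs from the junction to ground. They appear in parallel: Z3 || Z2 = 29.5 - j24.59 Ω.
Step 4 — Series with input arm Z1: Z_in = Z1 + (Z3 || Z2) = 29.5 - j22.45 Ω = 37.07∠-37.3° Ω.

Z = 29.5 - j22.45 Ω = 37.07∠-37.3° Ω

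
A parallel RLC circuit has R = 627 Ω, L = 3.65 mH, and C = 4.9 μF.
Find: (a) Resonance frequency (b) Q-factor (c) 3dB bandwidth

Step 1 — Resonance: ω₀ = 1/√(LC) = 1/√(0.00365·4.9e-06) = 7477 rad/s.
Step 2 — f₀ = ω₀/(2π) = 1190 Hz.
Step 3 — Parallel Q: Q = R/(ω₀L) = 627/(7477·0.00365) = 22.97.
Step 4 — Bandwidth: Δω = ω₀/Q = 325.5 rad/s; BW = Δω/(2π) = 51.8 Hz.

(a) f₀ = 1190 Hz  (b) Q = 22.97  (c) BW = 51.8 Hz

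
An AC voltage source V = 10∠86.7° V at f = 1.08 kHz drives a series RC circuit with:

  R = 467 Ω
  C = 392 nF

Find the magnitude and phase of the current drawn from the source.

Step 1 — Angular frequency: ω = 2π·f = 2π·1080 = 6786 rad/s.
Step 2 — Component impedances:
  R: Z = R = 467 Ω
  C: Z = 1/(jωC) = -j/(ω·C) = 0 - j375.9 Ω
Step 3 — Series combination: Z_total = R + C = 467 - j375.9 Ω = 599.5∠-38.8° Ω.
Step 4 — Source phasor: V = 10∠86.7° V = 0.5756 + j9.983 V.
Step 5 — Ohm's law: I = V / Z_total = (0.5756 + j9.983) / (467 - j375.9) = -0.009694 + j0.01357 A.
Step 6 — Convert to polar: |I| = 0.01668 A, ∠I = 125.5°.

I = 0.01668∠125.5° A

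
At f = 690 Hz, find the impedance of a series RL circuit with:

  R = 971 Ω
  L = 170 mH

Step 1 — Angular frequency: ω = 2π·f = 2π·690 = 4335 rad/s.
Step 2 — Component impedances:
  R: Z = R = 971 Ω
  L: Z = jωL = j·4335·0.17 = 0 + j737 Ω
Step 3 — Series combination: Z_total = R + L = 971 + j737 Ω = 1219∠37.2° Ω.

Z = 971 + j737 Ω = 1219∠37.2° Ω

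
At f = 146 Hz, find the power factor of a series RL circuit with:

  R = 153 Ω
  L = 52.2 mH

Step 1 — Angular frequency: ω = 2π·f = 2π·146 = 917.3 rad/s.
Step 2 — Component impedances:
  R: Z = R = 153 Ω
  L: Z = jωL = j·917.3·0.0522 = 0 + j47.89 Ω
Step 3 — Series combination: Z_total = R + L = 153 + j47.89 Ω = 160.3∠17.4° Ω.
Step 4 — Power factor: PF = cos(φ) = Re(Z)/|Z| = 153/160.318 = 0.9544.
Step 5 — Type: Im(Z) = 47.89 ⇒ lagging (phase φ = 17.4°).

PF = 0.9544 (lagging, φ = 17.4°)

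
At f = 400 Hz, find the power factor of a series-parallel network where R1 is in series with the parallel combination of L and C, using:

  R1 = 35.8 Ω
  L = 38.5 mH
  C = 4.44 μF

Step 1 — Angular frequency: ω = 2π·f = 2π·400 = 2513 rad/s.
Step 2 — Component impedances:
  R1: Z = R = 35.8 Ω
  L: Z = jωL = j·2513·0.0385 = 0 + j96.76 Ω
  C: Z = 1/(jωC) = -j/(ω·C) = 0 - j89.61 Ω
Step 3 — Parallel branch: L || C = 1/(1/L + 1/C) = 0 - j1213 Ω.
Step 4 — Series with R1: Z_total = R1 + (L || C) = 35.8 - j1213 Ω = 1214∠-88.3° Ω.
Step 5 — Power factor: PF = cos(φ) = Re(Z)/|Z| = 35.8/1214 = 0.02949.
Step 6 — Type: Im(Z) = -1213 ⇒ leading (phase φ = -88.3°).

PF = 0.02949 (leading, φ = -88.3°)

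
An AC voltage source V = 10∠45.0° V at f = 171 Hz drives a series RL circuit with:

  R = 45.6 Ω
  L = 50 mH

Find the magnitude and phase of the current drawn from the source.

Step 1 — Angular frequency: ω = 2π·f = 2π·171 = 1074 rad/s.
Step 2 — Component impedances:
  R: Z = R = 45.6 Ω
  L: Z = jωL = j·1074·0.05 = 0 + j53.72 Ω
Step 3 — Series combination: Z_total = R + L = 45.6 + j53.72 Ω = 70.47∠49.7° Ω.
Step 4 — Source phasor: V = 10∠45.0° V = 7.071 + j7.071 V.
Step 5 — Ohm's law: I = V / Z_total = (7.071 + j7.071) / (45.6 + j53.72) = 0.1414 - j0.01157 A.
Step 6 — Convert to polar: |I| = 0.1419 A, ∠I = -4.7°.

I = 0.1419∠-4.7° A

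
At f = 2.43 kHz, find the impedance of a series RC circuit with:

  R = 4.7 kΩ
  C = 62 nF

Step 1 — Angular frequency: ω = 2π·f = 2π·2430 = 1.527e+04 rad/s.
Step 2 — Component impedances:
  R: Z = R = 4700 Ω
  C: Z = 1/(jωC) = -j/(ω·C) = 0 - j1056 Ω
Step 3 — Series combination: Z_total = R + C = 4700 - j1056 Ω = 4817∠-12.7° Ω.

Z = 4700 - j1056 Ω = 4817∠-12.7° Ω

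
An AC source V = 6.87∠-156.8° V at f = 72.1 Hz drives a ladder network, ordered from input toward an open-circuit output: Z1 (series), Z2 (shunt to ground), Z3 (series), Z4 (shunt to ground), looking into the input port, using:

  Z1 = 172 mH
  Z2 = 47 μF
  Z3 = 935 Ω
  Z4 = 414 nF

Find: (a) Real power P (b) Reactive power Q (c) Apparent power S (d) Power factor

Step 1 — Angular frequency: ω = 2π·f = 2π·72.1 = 453 rad/s.
Step 2 — Component impedances:
  Z1: Z = jωL = j·453·0.172 = 0 + j77.92 Ω
  Z2: Z = 1/(jωC) = -j/(ω·C) = 0 - j46.97 Ω
  Z3: Z = R = 935 Ω
  Z4: Z = 1/(jωC) = -j/(ω·C) = 0 - j5332 Ω
Step 3 — Ladder network (open output): work backward from the far end, alternating series and parallel combinations. Z_in = 0.06919 + j31.35 Ω = 31.35∠89.9° Ω.
Step 4 — Source phasor: V = 6.87∠-156.8° V = -6.314 - j2.706 V.
Step 5 — Current: I = V / Z = -0.08677 + j0.2012 A = 0.2191∠113.3° A.
Step 6 — Complex power: S = V·I* = 0.003323 + j1.505 VA.
Step 7 — Real power: P = Re(S) = 0.003323 W.
Step 8 — Reactive power: Q = Im(S) = 1.505 VAR.
Step 9 — Apparent power: |S| = 1.505 VA.
Step 10 — Power factor: PF = P/|S| = 0.002207 (lagging).

(a) P = 0.003323 W  (b) Q = 1.505 VAR  (c) S = 1.505 VA  (d) PF = 0.002207 (lagging)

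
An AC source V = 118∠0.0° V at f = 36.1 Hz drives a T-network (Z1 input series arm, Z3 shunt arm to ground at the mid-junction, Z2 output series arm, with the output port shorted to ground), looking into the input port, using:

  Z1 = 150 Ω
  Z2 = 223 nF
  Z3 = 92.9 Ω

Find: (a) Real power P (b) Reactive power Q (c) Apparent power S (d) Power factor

Step 1 — Angular frequency: ω = 2π·f = 2π·36.1 = 226.8 rad/s.
Step 2 — Component impedances:
  Z1: Z = R = 150 Ω
  Z2: Z = 1/(jωC) = -j/(ω·C) = 0 - j1.977e+04 Ω
  Z3: Z = R = 92.9 Ω
Step 3 — With the output port shorted to ground, the output series arm Z2 runs from the junction to ground; the shunt arm Z3 also runs from the junction to ground. They appear in parallel: Z3 || Z2 = 92.9 - j0.4365 Ω.
Step 4 — Series with input arm Z1: Z_in = Z1 + (Z3 || Z2) = 242.9 - j0.4365 Ω = 242.9∠-0.1° Ω.
Step 5 — Source phasor: V = 118∠0.0° V = 118 V.
Step 6 — Current: I = V / Z = 0.4858 + j0.0008731 A = 0.4858∠0.1° A.
Step 7 — Complex power: S = V·I* = 57.32 - j0.103 VA.
Step 8 — Real power: P = Re(S) = 57.32 W.
Step 9 — Reactive power: Q = Im(S) = -0.103 VAR.
Step 10 — Apparent power: |S| = 57.32 VA.
Step 11 — Power factor: PF = P/|S| = 1 (leading).

(a) P = 57.32 W  (b) Q = -0.103 VAR  (c) S = 57.32 VA  (d) PF = 1 (leading)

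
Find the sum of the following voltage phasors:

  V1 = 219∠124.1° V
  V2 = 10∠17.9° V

Step 1 — Convert each phasor to rectangular form:
  V1 = 219·(cos(124.1°) + j·sin(124.1°)) = -122.8 + j181.3 V
  V2 = 10·(cos(17.9°) + j·sin(17.9°)) = 9.516 + j3.074 V
Step 2 — Sum components: V_total = -113.3 + j184.4 V.
Step 3 — Convert to polar: |V_total| = 216.4 V, ∠V_total = 121.6°.

V_total = 216.4∠121.6° V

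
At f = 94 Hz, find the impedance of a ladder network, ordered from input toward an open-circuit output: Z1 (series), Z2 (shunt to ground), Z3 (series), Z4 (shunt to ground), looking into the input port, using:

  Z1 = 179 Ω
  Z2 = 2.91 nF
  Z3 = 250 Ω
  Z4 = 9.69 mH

Step 1 — Angular frequency: ω = 2π·f = 2π·94 = 590.6 rad/s.
Step 2 — Component impedances:
  Z1: Z = R = 179 Ω
  Z2: Z = 1/(jωC) = -j/(ω·C) = 0 - j5.818e+05 Ω
  Z3: Z = R = 250 Ω
  Z4: Z = jωL = j·590.6·0.00969 = 0 + j5.723 Ω
Step 3 — Ladder network (open output): work backward from the far end, alternating series and parallel combinations. Z_in = 429 + j5.616 Ω = 429∠0.7° Ω.

Z = 429 + j5.616 Ω = 429∠0.7° Ω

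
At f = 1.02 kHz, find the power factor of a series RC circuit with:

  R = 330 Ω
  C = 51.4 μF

Step 1 — Angular frequency: ω = 2π·f = 2π·1020 = 6409 rad/s.
Step 2 — Component impedances:
  R: Z = R = 330 Ω
  C: Z = 1/(jωC) = -j/(ω·C) = 0 - j3.036 Ω
Step 3 — Series combination: Z_total = R + C = 330 - j3.036 Ω = 330∠-0.5° Ω.
Step 4 — Power factor: PF = cos(φ) = Re(Z)/|Z| = 330/330 = 1.
Step 5 — Type: Im(Z) = -3.036 ⇒ leading (phase φ = -0.5°).

PF = 1 (leading, φ = -0.5°)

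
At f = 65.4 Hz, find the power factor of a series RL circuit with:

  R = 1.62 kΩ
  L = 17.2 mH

Step 1 — Angular frequency: ω = 2π·f = 2π·65.4 = 410.9 rad/s.
Step 2 — Component impedances:
  R: Z = R = 1620 Ω
  L: Z = jωL = j·410.9·0.0172 = 0 + j7.068 Ω
Step 3 — Series combination: Z_total = R + L = 1620 + j7.068 Ω = 1620∠0.2° Ω.
Step 4 — Power factor: PF = cos(φ) = Re(Z)/|Z| = 1620/1620 = 1.
Step 5 — Type: Im(Z) = 7.068 ⇒ lagging (phase φ = 0.2°).

PF = 1 (lagging, φ = 0.2°)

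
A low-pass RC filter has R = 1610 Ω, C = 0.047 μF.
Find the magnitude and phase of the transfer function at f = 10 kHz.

Step 1 — Angular frequency: ω = 2π·1e+04 = 6.283e+04 rad/s.
Step 2 — Transfer function: H(jω) = 1/(1 + jωRC).
Step 3 — Denominator: 1 + jωRC = 1 + j·6.283e+04·1610·4.7e-08 = 1 + j4.754.
Step 4 — H = 0.04236 - j0.2014.
Step 5 — Magnitude: |H| = 0.2058 (-13.7 dB); phase: φ = -78.1°.

|H| = 0.2058 (-13.7 dB), φ = -78.1°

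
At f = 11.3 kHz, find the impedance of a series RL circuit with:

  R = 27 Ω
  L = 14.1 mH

Step 1 — Angular frequency: ω = 2π·f = 2π·1.13e+04 = 7.1e+04 rad/s.
Step 2 — Component impedances:
  R: Z = R = 27 Ω
  L: Z = jωL = j·7.1e+04·0.0141 = 0 + j1001 Ω
Step 3 — Series combination: Z_total = R + L = 27 + j1001 Ω = 1001∠88.5° Ω.

Z = 27 + j1001 Ω = 1001∠88.5° Ω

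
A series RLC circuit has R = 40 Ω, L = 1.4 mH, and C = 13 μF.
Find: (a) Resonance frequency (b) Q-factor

Step 1 — Resonance condition Im(Z)=0 gives ω₀ = 1/√(LC).
Step 2 — ω₀ = 1/√(0.0014·1.3e-05) = 7412 rad/s.
Step 3 — f₀ = ω₀/(2π) = 1180 Hz.
Step 4 — Series Q: Q = ω₀L/R = 7412·0.0014/40 = 0.2594.

(a) f₀ = 1180 Hz  (b) Q = 0.2594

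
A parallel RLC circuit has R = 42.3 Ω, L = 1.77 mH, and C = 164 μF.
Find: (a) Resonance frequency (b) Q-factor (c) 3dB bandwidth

Step 1 — Resonance: ω₀ = 1/√(LC) = 1/√(0.00177·0.000164) = 1856 rad/s.
Step 2 — f₀ = ω₀/(2π) = 295.4 Hz.
Step 3 — Parallel Q: Q = R/(ω₀L) = 42.3/(1856·0.00177) = 12.88.
Step 4 — Bandwidth: Δω = ω₀/Q = 144.2 rad/s; BW = Δω/(2π) = 22.94 Hz.

(a) f₀ = 295.4 Hz  (b) Q = 12.88  (c) BW = 22.94 Hz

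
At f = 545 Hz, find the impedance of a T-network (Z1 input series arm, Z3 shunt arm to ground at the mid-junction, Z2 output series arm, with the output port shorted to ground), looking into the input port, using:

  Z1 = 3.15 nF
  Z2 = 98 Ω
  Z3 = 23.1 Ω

Step 1 — Angular frequency: ω = 2π·f = 2π·545 = 3424 rad/s.
Step 2 — Component impedances:
  Z1: Z = 1/(jωC) = -j/(ω·C) = 0 - j9.271e+04 Ω
  Z2: Z = R = 98 Ω
  Z3: Z = R = 23.1 Ω
Step 3 — With the output port shorted to ground, the output series arm Z2 runs from the junction to ground; the shunt arm Z3 also runs from the junction to ground. They appear in parallel: Z3 || Z2 = 18.69 Ω.
Step 4 — Series with input arm Z1: Z_in = Z1 + (Z3 || Z2) = 18.69 - j9.271e+04 Ω = 9.271e+04∠-90.0° Ω.

Z = 18.69 - j9.271e+04 Ω = 9.271e+04∠-90.0° Ω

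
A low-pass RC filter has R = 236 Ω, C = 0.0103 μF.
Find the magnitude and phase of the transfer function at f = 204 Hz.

Step 1 — Angular frequency: ω = 2π·204 = 1282 rad/s.
Step 2 — Transfer function: H(jω) = 1/(1 + jωRC).
Step 3 — Denominator: 1 + jωRC = 1 + j·1282·236·1.03e-08 = 1 + j0.003116.
Step 4 — H = 1 - j0.003116.
Step 5 — Magnitude: |H| = 1 (-0.0 dB); phase: φ = -0.2°.

|H| = 1 (-0.0 dB), φ = -0.2°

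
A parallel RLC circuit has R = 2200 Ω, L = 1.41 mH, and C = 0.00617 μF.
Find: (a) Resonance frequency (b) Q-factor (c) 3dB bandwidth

Step 1 — Resonance: ω₀ = 1/√(LC) = 1/√(0.00141·6.17e-09) = 3.39e+05 rad/s.
Step 2 — f₀ = ω₀/(2π) = 5.396e+04 Hz.
Step 3 — Parallel Q: Q = R/(ω₀L) = 2200/(3.39e+05·0.00141) = 4.602.
Step 4 — Bandwidth: Δω = ω₀/Q = 7.367e+04 rad/s; BW = Δω/(2π) = 1.172e+04 Hz.

(a) f₀ = 5.396e+04 Hz  (b) Q = 4.602  (c) BW = 1.172e+04 Hz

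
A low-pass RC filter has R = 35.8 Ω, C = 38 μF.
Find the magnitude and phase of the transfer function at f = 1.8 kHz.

Step 1 — Angular frequency: ω = 2π·1800 = 1.131e+04 rad/s.
Step 2 — Transfer function: H(jω) = 1/(1 + jωRC).
Step 3 — Denominator: 1 + jωRC = 1 + j·1.131e+04·35.8·3.8e-05 = 1 + j15.39.
Step 4 — H = 0.004207 - j0.06472.
Step 5 — Magnitude: |H| = 0.06486 (-23.8 dB); phase: φ = -86.3°.

|H| = 0.06486 (-23.8 dB), φ = -86.3°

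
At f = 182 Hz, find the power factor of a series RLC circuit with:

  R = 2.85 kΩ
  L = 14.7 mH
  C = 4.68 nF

Step 1 — Angular frequency: ω = 2π·f = 2π·182 = 1144 rad/s.
Step 2 — Component impedances:
  R: Z = R = 2850 Ω
  L: Z = jωL = j·1144·0.0147 = 0 + j16.81 Ω
  C: Z = 1/(jωC) = -j/(ω·C) = 0 - j1.869e+05 Ω
Step 3 — Series combination: Z_total = R + L + C = 2850 - j1.868e+05 Ω = 1.869e+05∠-89.1° Ω.
Step 4 — Power factor: PF = cos(φ) = Re(Z)/|Z| = 2850/1.869e+05 = 0.01525.
Step 5 — Type: Im(Z) = -1.868e+05 ⇒ leading (phase φ = -89.1°).

PF = 0.01525 (leading, φ = -89.1°)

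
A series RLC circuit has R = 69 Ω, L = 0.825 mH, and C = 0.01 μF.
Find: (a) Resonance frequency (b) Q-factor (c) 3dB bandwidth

Step 1 — Resonance: ω₀ = 1/√(LC) = 1/√(0.000825·1e-08) = 3.482e+05 rad/s.
Step 2 — f₀ = ω₀/(2π) = 5.541e+04 Hz.
Step 3 — Series Q: Q = ω₀L/R = 3.482e+05·0.000825/69 = 4.163.
Step 4 — Bandwidth: Δω = ω₀/Q = 8.364e+04 rad/s; BW = Δω/(2π) = 1.331e+04 Hz.

(a) f₀ = 5.541e+04 Hz  (b) Q = 4.163  (c) BW = 1.331e+04 Hz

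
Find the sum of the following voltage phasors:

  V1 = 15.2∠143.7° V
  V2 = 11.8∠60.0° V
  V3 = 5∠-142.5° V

Step 1 — Convert each phasor to rectangular form:
  V1 = 15.2·(cos(143.7°) + j·sin(143.7°)) = -12.25 + j8.999 V
  V2 = 11.8·(cos(60.0°) + j·sin(60.0°)) = 5.9 + j10.22 V
  V3 = 5·(cos(-142.5°) + j·sin(-142.5°)) = -3.967 - j3.044 V
Step 2 — Sum components: V_total = -10.32 + j16.17 V.
Step 3 — Convert to polar: |V_total| = 19.18 V, ∠V_total = 122.5°.

V_total = 19.18∠122.5° V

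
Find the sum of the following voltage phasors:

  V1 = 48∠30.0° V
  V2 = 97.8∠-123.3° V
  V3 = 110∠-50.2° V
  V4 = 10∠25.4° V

Step 1 — Convert each phasor to rectangular form:
  V1 = 48·(cos(30.0°) + j·sin(30.0°)) = 41.57 + j24 V
  V2 = 97.8·(cos(-123.3°) + j·sin(-123.3°)) = -53.69 - j81.74 V
  V3 = 110·(cos(-50.2°) + j·sin(-50.2°)) = 70.41 - j84.51 V
  V4 = 10·(cos(25.4°) + j·sin(25.4°)) = 9.033 + j4.289 V
Step 2 — Sum components: V_total = 67.32 - j138 V.
Step 3 — Convert to polar: |V_total| = 153.5 V, ∠V_total = -64.0°.

V_total = 153.5∠-64.0° V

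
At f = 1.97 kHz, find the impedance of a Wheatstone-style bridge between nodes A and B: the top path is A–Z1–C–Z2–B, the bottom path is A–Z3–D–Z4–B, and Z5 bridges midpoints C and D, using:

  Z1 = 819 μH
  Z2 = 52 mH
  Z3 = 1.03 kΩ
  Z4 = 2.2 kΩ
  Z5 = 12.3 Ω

Step 1 — Angular frequency: ω = 2π·f = 2π·1970 = 1.238e+04 rad/s.
Step 2 — Component impedances:
  Z1: Z = jωL = j·1.238e+04·0.000819 = 0 + j10.14 Ω
  Z2: Z = jωL = j·1.238e+04·0.052 = 0 + j643.6 Ω
  Z3: Z = R = 1030 Ω
  Z4: Z = R = 2200 Ω
  Z5: Z = R = 12.3 Ω
Step 3 — Bridge requires nodal analysis (the Z5 bridge couples midpoints C and D, so the two paths cannot be reduced to a simple series/parallel combination). Setting node B to ground and injecting 1 A at node A, the 3-node admittance system at A, C, D solves to V_A = Z_AB = 172.8 + j603.5 Ω = 627.8∠74.0° Ω.

Z = 172.8 + j603.5 Ω = 627.8∠74.0° Ω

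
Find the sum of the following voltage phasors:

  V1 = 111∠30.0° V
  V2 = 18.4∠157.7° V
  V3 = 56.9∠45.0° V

Step 1 — Convert each phasor to rectangular form:
  V1 = 111·(cos(30.0°) + j·sin(30.0°)) = 96.13 + j55.5 V
  V2 = 18.4·(cos(157.7°) + j·sin(157.7°)) = -17.02 + j6.982 V
  V3 = 56.9·(cos(45.0°) + j·sin(45.0°)) = 40.23 + j40.23 V
Step 2 — Sum components: V_total = 119.3 + j102.7 V.
Step 3 — Convert to polar: |V_total| = 157.5 V, ∠V_total = 40.7°.

V_total = 157.5∠40.7° V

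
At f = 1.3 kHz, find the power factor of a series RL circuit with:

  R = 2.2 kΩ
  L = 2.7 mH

Step 1 — Angular frequency: ω = 2π·f = 2π·1300 = 8168 rad/s.
Step 2 — Component impedances:
  R: Z = R = 2200 Ω
  L: Z = jωL = j·8168·0.0027 = 0 + j22.05 Ω
Step 3 — Series combination: Z_total = R + L = 2200 + j22.05 Ω = 2200∠0.6° Ω.
Step 4 — Power factor: PF = cos(φ) = Re(Z)/|Z| = 2200/2200.111 = 0.9999.
Step 5 — Type: Im(Z) = 22.05 ⇒ lagging (phase φ = 0.6°).

PF = 0.9999 (lagging, φ = 0.6°)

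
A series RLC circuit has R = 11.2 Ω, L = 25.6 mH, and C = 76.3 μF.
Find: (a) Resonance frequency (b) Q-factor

Step 1 — Resonance condition Im(Z)=0 gives ω₀ = 1/√(LC).
Step 2 — ω₀ = 1/√(0.0256·7.63e-05) = 715.5 rad/s.
Step 3 — f₀ = ω₀/(2π) = 113.9 Hz.
Step 4 — Series Q: Q = ω₀L/R = 715.5·0.0256/11.2 = 1.635.

(a) f₀ = 113.9 Hz  (b) Q = 1.635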